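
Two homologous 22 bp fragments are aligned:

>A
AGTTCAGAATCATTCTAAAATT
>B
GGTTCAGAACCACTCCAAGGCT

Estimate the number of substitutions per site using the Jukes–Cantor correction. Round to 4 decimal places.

The sequences differ at 7 of 22 sites (1, 10, 13, 16, 19, 20, 21), so p = 7/22 ≈ 0.318182.
d = −(3/4) ln(1 − 4p/3) = −0.75 ln(1 − 0.424243) = −0.75 ln(0.575757)
  = −0.75 × (-0.552070) = 0.414053 substitutions/site.

0.4141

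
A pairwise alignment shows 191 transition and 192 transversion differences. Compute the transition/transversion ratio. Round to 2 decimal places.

0.99

R = 191/192 = 0.994791… ≈ 0.99 (to 2 d.p.).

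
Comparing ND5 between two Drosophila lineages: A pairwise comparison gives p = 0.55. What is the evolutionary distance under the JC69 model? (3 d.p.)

d = −(3/4) ln(1 − 4p/3) = −0.75 ln(1 − 0.733333) = −0.75 ln(0.266667)
  = −0.75 × (-1.321755) = 0.991316 substitutions/site.

0.991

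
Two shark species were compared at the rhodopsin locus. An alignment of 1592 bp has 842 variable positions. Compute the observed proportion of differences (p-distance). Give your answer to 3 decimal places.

p = 842/1592 = 0.528894… ≈ 0.529 (to 3 d.p.).

0.529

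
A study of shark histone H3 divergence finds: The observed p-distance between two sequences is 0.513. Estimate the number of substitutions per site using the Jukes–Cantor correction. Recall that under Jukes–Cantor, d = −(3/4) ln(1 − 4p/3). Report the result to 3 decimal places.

0.864

d = −(3/4) ln(1 − 4p/3) = −0.75 ln(1 − 0.684) = −0.75 ln(0.316)
  = −0.75 × (-1.152013) = 0.864010 substitutions/site.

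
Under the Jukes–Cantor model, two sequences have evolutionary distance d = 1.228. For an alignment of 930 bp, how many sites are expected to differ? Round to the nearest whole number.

Invert JC69: p = (3/4)(1 − e^(−4d/3)) = 0.75 × (1 − e^(-1.637333)) = 0.75 × (1 − 0.194498) = 0.604127.
Expected differing sites = pL ≈ 0.604127 × 930 = 561.83811 ≈ 562.

562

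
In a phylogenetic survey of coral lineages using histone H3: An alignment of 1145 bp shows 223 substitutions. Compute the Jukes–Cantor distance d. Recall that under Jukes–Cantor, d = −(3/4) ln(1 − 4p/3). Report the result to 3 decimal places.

0.226

p = 223/1145 ≈ 0.19476.
d = −(3/4) ln(1 − 4p/3) = −0.75 ln(1 − 0.25968) = −0.75 ln(0.74032)
  = −0.75 × (-0.300673) = 0.225505 substitutions/site.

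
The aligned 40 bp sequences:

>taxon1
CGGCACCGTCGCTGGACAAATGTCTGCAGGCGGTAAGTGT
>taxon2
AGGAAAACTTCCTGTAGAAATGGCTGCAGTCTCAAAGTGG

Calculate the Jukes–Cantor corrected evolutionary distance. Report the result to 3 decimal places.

The sequences differ at 15 of 40 sites, so p = 15/40 = 0.375.
d = −(3/4) ln(1 − 4p/3) = −0.75 ln(1 − 0.5) = −0.75 ln(0.5)
  = −0.75 × (-0.693147) = 0.519860 substitutions/site.

0.520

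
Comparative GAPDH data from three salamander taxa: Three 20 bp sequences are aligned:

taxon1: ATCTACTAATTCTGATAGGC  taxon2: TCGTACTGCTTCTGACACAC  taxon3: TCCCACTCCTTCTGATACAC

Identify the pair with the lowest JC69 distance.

taxon2 and taxon3

taxon1–taxon2: 8/20 differ, p = 0.400, d = 0.572.
taxon1–taxon3: 7/20 differ, p = 0.350, d = 0.471.
taxon2–taxon3: 4/20 differ, p = 0.200, d = 0.233.
The smallest distance is between taxon2 and taxon3.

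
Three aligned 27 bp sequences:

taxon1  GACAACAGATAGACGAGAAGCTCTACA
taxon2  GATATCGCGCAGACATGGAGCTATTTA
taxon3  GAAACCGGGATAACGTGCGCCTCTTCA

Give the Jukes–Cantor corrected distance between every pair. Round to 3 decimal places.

taxon1–taxon2: 12/27 sites differ → p ≈ 0.444444, d = −0.75 ln(1 − 0.592592) = 0.673455 ≈ 0.673.
taxon1–taxon3: 12/27 sites differ → p ≈ 0.444444, d = −0.75 ln(1 − 0.592592) = 0.673455 ≈ 0.673.
taxon2–taxon3: 12/27 sites differ → p ≈ 0.444444, d = −0.75 ln(1 − 0.592592) = 0.673455 ≈ 0.673.

d(taxon1,taxon2) = 0.673, d(taxon1,taxon3) = 0.673, d(taxon2,taxon3) = 0.673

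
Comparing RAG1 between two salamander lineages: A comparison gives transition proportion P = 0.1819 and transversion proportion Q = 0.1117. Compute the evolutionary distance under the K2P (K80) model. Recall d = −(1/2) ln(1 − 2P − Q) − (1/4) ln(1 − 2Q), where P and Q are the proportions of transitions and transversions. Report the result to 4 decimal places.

Under the Kimura two-parameter model, d = −½ ln(1 − 2P − Q) − ¼ ln(1 − 2Q).
1 − 2P − Q = 0.5245, giving −½ ln(0.5245) = 0.322655.
1 − 2Q = 0.7766, giving −¼ ln(0.7766) = 0.063207.
d = 0.322655 + 0.063207 = 0.385862.

0.3859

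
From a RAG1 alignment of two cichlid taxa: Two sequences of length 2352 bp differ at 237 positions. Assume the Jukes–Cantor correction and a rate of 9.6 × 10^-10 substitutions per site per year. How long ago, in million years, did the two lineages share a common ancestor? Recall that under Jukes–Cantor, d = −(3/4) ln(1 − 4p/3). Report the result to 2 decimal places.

56.36

p = 237/2352 ≈ 0.100765.
d = −(3/4) ln(1 − 4p/3) = −0.75 ln(1 − 0.134353) = −0.75 ln(0.865647)
  = −0.75 × (-0.144278) = 0.108209 substitutions/site.
Under a molecular clock d = 2μt, so t = d/(2μ) = 0.108209 / (2 × 9.6 × 10^-10) = 56.36 million years.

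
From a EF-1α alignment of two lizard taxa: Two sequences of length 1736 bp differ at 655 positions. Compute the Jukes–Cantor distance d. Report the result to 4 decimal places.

p = 655/1736 ≈ 0.377304.
d = −(3/4) ln(1 − 4p/3) = −0.75 ln(1 − 0.503072) = −0.75 ln(0.496928)
  = −0.75 × (-0.699310) = 0.524483 substitutions/site.

0.5245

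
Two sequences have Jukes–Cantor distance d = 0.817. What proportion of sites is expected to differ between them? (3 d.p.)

0.498

p = (3/4)(1 − e^(−4d/3)) = 0.75 × (1 − e^(-1.089333)) = 0.75 × (1 − 0.336441) = 0.497669.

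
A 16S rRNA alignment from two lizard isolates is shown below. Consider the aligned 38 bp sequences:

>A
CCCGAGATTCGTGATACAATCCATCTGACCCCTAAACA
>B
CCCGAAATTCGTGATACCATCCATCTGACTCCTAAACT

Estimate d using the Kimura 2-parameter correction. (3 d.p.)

Of 38 sites, 2 differences are transitions and 2 are transversions, so P = 2/38 ≈ 0.052632 and Q = 2/38 ≈ 0.052632.
Under the Kimura two-parameter model, d = −½ ln(1 − 2P − Q) − ¼ ln(1 − 2Q).
1 − 2P − Q = 0.842104, giving −½ ln(0.842104) = 0.085926.
1 − 2Q = 0.894736, giving −¼ ln(0.894736) = 0.027807.
d = 0.085926 + 0.027807 = 0.113733.

0.114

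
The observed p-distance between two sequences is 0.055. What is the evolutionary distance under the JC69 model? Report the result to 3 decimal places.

d = −(3/4) ln(1 − 4p/3) = −0.75 ln(1 − 0.073333) = −0.75 ln(0.926667)
  = −0.75 × (-0.076161) = 0.057121 substitutions/site.

0.057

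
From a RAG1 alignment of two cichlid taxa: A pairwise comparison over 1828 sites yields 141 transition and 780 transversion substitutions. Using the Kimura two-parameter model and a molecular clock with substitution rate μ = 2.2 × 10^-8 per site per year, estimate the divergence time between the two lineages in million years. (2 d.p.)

P = 141/1828 ≈ 0.077133 and Q = 780/1828 ≈ 0.426696.
Under the Kimura two-parameter model, d = −½ ln(1 − 2P − Q) − ¼ ln(1 − 2Q).
1 − 2P − Q = 0.419038, giving −½ ln(0.419038) = 0.434897.
1 − 2Q = 0.146608, giving −¼ ln(0.146608) = 0.479998.
d = 0.434897 + 0.479998 = 0.914895.
Under a molecular clock d = 2μt, so t = d/(2μ) = 0.914895 / (2 × 2.2 × 10^-8) = 20.79 million years.

20.79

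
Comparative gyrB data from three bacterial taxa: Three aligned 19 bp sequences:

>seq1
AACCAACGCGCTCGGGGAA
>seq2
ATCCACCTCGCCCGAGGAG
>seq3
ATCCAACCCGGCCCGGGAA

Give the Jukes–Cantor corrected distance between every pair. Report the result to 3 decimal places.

d(seq1,seq2) = 0.410, d(seq1,seq3) = 0.324, d(seq2,seq3) = 0.410

seq1–seq2: 6/19 sites differ → p ≈ 0.315789, d = −0.75 ln(1 − 0.421052) = 0.409907 ≈ 0.410.
seq1–seq3: 5/19 sites differ → p ≈ 0.263158, d = −0.75 ln(1 − 0.350877) = 0.324100 ≈ 0.324.
seq2–seq3: 6/19 sites differ → p ≈ 0.315789, d = −0.75 ln(1 − 0.421052) = 0.409907 ≈ 0.410.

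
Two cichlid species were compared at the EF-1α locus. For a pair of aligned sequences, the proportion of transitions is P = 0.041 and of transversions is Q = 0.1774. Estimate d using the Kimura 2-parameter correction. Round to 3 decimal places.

0.260

Under the Kimura two-parameter model, d = −½ ln(1 − 2P − Q) − ¼ ln(1 − 2Q).
1 − 2P − Q = 0.7406, giving −½ ln(0.7406) = 0.150147.
1 − 2Q = 0.6452, giving −¼ ln(0.6452) = 0.109549.
d = 0.150147 + 0.109549 = 0.259696.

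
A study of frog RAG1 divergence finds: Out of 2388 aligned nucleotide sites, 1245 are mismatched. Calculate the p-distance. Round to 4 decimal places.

p = 1245/2388 = 0.521356… ≈ 0.5214 (to 4 d.p.).

0.5214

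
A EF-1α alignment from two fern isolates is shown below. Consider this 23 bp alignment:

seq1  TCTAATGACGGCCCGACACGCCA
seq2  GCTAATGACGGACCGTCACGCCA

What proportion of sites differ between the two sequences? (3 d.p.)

The sequences differ at 3 of 23 positions (sites 1, 12, 16).
p = 3/23 = 0.130434… ≈ 0.130 (to 3 d.p.).

0.130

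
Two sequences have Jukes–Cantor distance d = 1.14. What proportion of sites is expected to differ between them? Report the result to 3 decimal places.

0.586

p = (3/4)(1 − e^(−4d/3)) = 0.75 × (1 − e^(-1.52)) = 0.75 × (1 − 0.218712) = 0.585966.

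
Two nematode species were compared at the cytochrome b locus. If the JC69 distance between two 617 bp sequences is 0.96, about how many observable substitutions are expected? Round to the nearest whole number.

334

Invert JC69: p = (3/4)(1 − e^(−4d/3)) = 0.75 × (1 − e^(-1.28)) = 0.75 × (1 − 0.278037) = 0.541472.
Expected differing sites = pL ≈ 0.541472 × 617 = 334.088224 ≈ 334.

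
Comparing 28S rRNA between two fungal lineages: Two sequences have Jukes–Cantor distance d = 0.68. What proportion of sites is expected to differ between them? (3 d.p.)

p = (3/4)(1 − e^(−4d/3)) = 0.75 × (1 − e^(-0.906667)) = 0.75 × (1 − 0.403868) = 0.447099.

0.447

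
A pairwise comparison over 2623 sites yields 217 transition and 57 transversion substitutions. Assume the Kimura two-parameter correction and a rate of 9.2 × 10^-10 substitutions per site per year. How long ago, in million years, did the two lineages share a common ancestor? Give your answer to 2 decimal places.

P = 217/2623 ≈ 0.08273 and Q = 57/2623 ≈ 0.021731.
Under the Kimura two-parameter model, d = −½ ln(1 − 2P − Q) − ¼ ln(1 − 2Q).
1 − 2P − Q = 0.812809, giving −½ ln(0.812809) = 0.103630.
1 − 2Q = 0.956538, giving −¼ ln(0.956538) = 0.011109.
d = 0.103630 + 0.011109 = 0.114739.
Under a molecular clock d = 2μt, so t = d/(2μ) = 0.114739 / (2 × 9.2 × 10^-10) = 62.36 million years.

62.36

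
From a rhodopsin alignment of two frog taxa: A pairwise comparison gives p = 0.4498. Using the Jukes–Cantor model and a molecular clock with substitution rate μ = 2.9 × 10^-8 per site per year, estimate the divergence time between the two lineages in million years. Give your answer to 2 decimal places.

d = −(3/4) ln(1 − 4p/3) = −0.75 ln(1 − 0.599733) = −0.75 ln(0.400267)
  = −0.75 × (-0.915623) = 0.686717 substitutions/site.
Under a molecular clock d = 2μt, so t = d/(2μ) = 0.686717 / (2 × 2.9 × 10^-8) = 11.84 million years.

11.84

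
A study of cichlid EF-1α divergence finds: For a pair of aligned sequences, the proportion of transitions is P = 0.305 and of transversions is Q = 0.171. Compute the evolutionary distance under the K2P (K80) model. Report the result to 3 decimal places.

Under the Kimura two-parameter model, d = −½ ln(1 − 2P − Q) − ¼ ln(1 − 2Q).
1 − 2P − Q = 0.219, giving −½ ln(0.219) = 0.759342.
1 − 2Q = 0.658, giving −¼ ln(0.658) = 0.104638.
d = 0.759342 + 0.104638 = 0.863980.

0.864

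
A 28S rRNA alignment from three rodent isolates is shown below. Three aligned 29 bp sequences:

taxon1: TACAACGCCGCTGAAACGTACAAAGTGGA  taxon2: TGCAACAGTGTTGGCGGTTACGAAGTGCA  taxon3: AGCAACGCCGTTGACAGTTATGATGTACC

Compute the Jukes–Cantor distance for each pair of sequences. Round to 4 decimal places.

taxon1–taxon2: 12/29 sites differ → p ≈ 0.413793, d = −0.75 ln(1 − 0.551724) = 0.601760 ≈ 0.6018.
taxon1–taxon3: 12/29 sites differ → p ≈ 0.413793, d = −0.75 ln(1 − 0.551724) = 0.601760 ≈ 0.6018.
taxon2–taxon3: 10/29 sites differ → p ≈ 0.344828, d = −0.75 ln(1 − 0.459771) = 0.461822 ≈ 0.4618.

d(taxon1,taxon2) = 0.6018, d(taxon1,taxon3) = 0.6018, d(taxon2,taxon3) = 0.4618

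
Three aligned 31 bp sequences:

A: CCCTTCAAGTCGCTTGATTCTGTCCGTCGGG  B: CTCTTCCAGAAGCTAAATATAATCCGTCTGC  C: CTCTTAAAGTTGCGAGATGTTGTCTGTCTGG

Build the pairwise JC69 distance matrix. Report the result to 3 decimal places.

d(A,B) = 0.544, d(A,C) = 0.367, d(B,C) = 0.481

A–B: 12/31 sites differ → p ≈ 0.387097, d = −0.75 ln(1 − 0.516129) = 0.544453 ≈ 0.544.
A–C: 9/31 sites differ → p ≈ 0.290323, d = −0.75 ln(1 − 0.387097) = 0.367161 ≈ 0.367.
B–C: 11/31 sites differ → p ≈ 0.354839, d = −0.75 ln(1 − 0.473119) = 0.480585 ≈ 0.481.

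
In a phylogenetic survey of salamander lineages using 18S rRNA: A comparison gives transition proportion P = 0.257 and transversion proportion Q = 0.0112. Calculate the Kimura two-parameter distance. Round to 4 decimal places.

0.3781

Under the Kimura two-parameter model, d = −½ ln(1 − 2P − Q) − ¼ ln(1 − 2Q).
1 − 2P − Q = 0.4748, giving −½ ln(0.4748) = 0.372431.
1 − 2Q = 0.9776, giving −¼ ln(0.9776) = 0.005664.
d = 0.372431 + 0.005664 = 0.378095.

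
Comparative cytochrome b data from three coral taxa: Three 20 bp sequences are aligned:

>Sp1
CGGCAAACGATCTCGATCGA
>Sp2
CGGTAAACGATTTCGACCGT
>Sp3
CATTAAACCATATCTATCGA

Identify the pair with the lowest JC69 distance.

Sp1–Sp2: 4/20 differ, p = 0.200, d = 0.233.
Sp1–Sp3: 6/20 differ, p = 0.300, d = 0.383.
Sp2–Sp3: 7/20 differ, p = 0.350, d = 0.471.
The smallest distance is between Sp1 and Sp2.

Sp1 and Sp2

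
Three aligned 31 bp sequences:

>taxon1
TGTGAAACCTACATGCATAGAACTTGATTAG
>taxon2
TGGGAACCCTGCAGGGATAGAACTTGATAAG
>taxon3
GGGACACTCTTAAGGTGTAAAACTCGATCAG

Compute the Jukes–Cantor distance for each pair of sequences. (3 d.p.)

d(taxon1,taxon2) = 0.224, d(taxon1,taxon3) = 0.691, d(taxon2,taxon3) = 0.481

taxon1–taxon2: 6/31 sites differ → p ≈ 0.193548, d = −0.75 ln(1 − 0.258064) = 0.223869 ≈ 0.224.
taxon1–taxon3: 14/31 sites differ → p ≈ 0.451613, d = −0.75 ln(1 − 0.602151) = 0.691262 ≈ 0.691.
taxon2–taxon3: 11/31 sites differ → p ≈ 0.354839, d = −0.75 ln(1 − 0.473119) = 0.480585 ≈ 0.481.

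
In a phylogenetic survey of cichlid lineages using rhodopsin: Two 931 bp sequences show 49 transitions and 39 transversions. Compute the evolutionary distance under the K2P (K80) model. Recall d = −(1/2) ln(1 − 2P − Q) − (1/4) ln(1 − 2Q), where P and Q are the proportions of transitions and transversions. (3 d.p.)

0.101

P = 49/931 ≈ 0.052632 and Q = 39/931 ≈ 0.04189.
Under the Kimura two-parameter model, d = −½ ln(1 − 2P − Q) − ¼ ln(1 − 2Q).
1 − 2P − Q = 0.852846, giving −½ ln(0.852846) = 0.079588.
1 − 2Q = 0.91622, giving −¼ ln(0.91622) = 0.021875.
d = 0.079588 + 0.021875 = 0.101463.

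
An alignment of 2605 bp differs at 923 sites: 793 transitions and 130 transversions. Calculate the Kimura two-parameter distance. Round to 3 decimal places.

P = 793/2605 ≈ 0.304415 and Q = 130/2605 ≈ 0.049904.
Under the Kimura two-parameter model, d = −½ ln(1 − 2P − Q) − ¼ ln(1 − 2Q).
1 − 2P − Q = 0.341266, giving −½ ln(0.341266) = 0.537547.
1 − 2Q = 0.900192, giving −¼ ln(0.900192) = 0.026287.
d = 0.537547 + 0.026287 = 0.563834.

0.564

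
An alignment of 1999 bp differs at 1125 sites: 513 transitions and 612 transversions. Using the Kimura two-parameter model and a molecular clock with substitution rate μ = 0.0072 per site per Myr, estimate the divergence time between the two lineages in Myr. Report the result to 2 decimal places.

P = 513/1999 ≈ 0.256628 and Q = 612/1999 ≈ 0.306153.
Under the Kimura two-parameter model, d = −½ ln(1 − 2P − Q) − ¼ ln(1 − 2Q).
1 − 2P − Q = 0.180591, giving −½ ln(0.180591) = 0.855760.
1 − 2Q = 0.387694, giving −¼ ln(0.387694) = 0.236885.
d = 0.855760 + 0.236885 = 1.092645.
Under a molecular clock d = 2μt, so t = d/(2μ) = 1.092645 / (2 × 0.0072) = 75.88 Myr.

75.88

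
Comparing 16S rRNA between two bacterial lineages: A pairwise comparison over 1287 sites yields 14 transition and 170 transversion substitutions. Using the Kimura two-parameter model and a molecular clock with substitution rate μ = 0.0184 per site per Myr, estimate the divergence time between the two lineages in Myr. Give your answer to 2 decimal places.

4.35

P = 14/1287 ≈ 0.010878 and Q = 170/1287 ≈ 0.13209.
Under the Kimura two-parameter model, d = −½ ln(1 − 2P − Q) − ¼ ln(1 − 2Q).
1 − 2P − Q = 0.846154, giving −½ ln(0.846154) = 0.083527.
1 − 2Q = 0.73582, giving −¼ ln(0.73582) = 0.076692.
d = 0.083527 + 0.076692 = 0.160219.
Under a molecular clock d = 2μt, so t = d/(2μ) = 0.160219 / (2 × 0.0184) = 4.35 Myr.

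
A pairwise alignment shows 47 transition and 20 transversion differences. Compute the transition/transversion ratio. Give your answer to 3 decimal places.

R = 47/20 = 2.350.

2.350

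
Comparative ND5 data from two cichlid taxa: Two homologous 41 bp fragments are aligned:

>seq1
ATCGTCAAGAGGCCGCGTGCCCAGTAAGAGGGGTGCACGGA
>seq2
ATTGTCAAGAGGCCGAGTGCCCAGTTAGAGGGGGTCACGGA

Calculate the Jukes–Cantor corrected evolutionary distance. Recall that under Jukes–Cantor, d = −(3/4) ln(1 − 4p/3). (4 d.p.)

0.1331

The sequences differ at 5 of 41 sites (3, 16, 26, 34, 35), so p = 5/41 ≈ 0.121951.
d = −(3/4) ln(1 − 4p/3) = −0.75 ln(1 − 0.162601) = −0.75 ln(0.837399)
  = −0.75 × (-0.177455) = 0.133091 substitutions/site.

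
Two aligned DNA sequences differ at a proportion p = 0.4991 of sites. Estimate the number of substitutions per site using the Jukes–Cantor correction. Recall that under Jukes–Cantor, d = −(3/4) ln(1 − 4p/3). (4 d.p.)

d = −(3/4) ln(1 − 4p/3) = −0.75 ln(1 − 0.665467) = −0.75 ln(0.334533)
  = −0.75 × (-1.095020) = 0.821265 substitutions/site.

0.8213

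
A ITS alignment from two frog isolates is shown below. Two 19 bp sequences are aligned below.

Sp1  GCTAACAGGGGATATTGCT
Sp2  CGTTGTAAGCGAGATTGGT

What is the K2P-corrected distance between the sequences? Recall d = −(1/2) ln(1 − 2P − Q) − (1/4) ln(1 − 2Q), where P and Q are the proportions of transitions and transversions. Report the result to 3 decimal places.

Of 19 sites, 3 differences are transitions and 6 are transversions, so P = 3/19 ≈ 0.157895 and Q = 6/19 ≈ 0.315789.
Under the Kimura two-parameter model, d = −½ ln(1 − 2P − Q) − ¼ ln(1 − 2Q).
1 − 2P − Q = 0.368421, giving −½ ln(0.368421) = 0.499264.
1 − 2Q = 0.368422, giving −¼ ln(0.368422) = 0.249632.
d = 0.499264 + 0.249632 = 0.748896.

0.749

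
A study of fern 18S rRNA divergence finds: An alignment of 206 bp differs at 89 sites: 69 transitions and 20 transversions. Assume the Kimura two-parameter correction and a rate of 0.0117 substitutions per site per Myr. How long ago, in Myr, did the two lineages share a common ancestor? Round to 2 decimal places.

P = 69/206 ≈ 0.334951 and Q = 20/206 ≈ 0.097087.
Under the Kimura two-parameter model, d = −½ ln(1 − 2P − Q) − ¼ ln(1 − 2Q).
1 − 2P − Q = 0.233011, giving −½ ln(0.233011) = 0.728335.
1 − 2Q = 0.805826, giving −¼ ln(0.805826) = 0.053972.
d = 0.728335 + 0.053972 = 0.782307.
Under a molecular clock d = 2μt, so t = d/(2μ) = 0.782307 / (2 × 0.0117) = 33.43 Myr.

33.43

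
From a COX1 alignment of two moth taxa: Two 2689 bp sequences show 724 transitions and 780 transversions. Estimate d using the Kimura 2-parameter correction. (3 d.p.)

1.099

P = 724/2689 ≈ 0.269245 and Q = 780/2689 ≈ 0.290071.
Under the Kimura two-parameter model, d = −½ ln(1 − 2P − Q) − ¼ ln(1 − 2Q).
1 − 2P − Q = 0.171439, giving −½ ln(0.171439) = 0.881764.
1 − 2Q = 0.419858, giving −¼ ln(0.419858) = 0.216960.
d = 0.881764 + 0.216960 = 1.098724.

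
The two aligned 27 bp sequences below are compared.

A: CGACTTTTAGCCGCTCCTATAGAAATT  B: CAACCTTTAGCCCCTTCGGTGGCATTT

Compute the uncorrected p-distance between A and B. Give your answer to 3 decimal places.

0.333

The sequences differ at 9 of 27 positions (sites 2, 5, 13, 16, 18, 19, 21, 23, 25).
p = 9/27 = 0.333333… ≈ 0.333 (to 3 d.p.).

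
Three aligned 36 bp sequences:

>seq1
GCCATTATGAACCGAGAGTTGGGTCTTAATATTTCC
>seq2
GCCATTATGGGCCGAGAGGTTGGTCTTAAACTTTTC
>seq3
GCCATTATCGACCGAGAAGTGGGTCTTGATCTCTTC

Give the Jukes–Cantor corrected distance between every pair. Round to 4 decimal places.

seq1–seq2: 7/36 sites differ → p ≈ 0.194444, d = −0.75 ln(1 − 0.259259) = 0.225078 ≈ 0.2251.
seq1–seq3: 8/36 sites differ → p ≈ 0.222222, d = −0.75 ln(1 − 0.296296) = 0.263548 ≈ 0.2635.
seq2–seq3: 7/36 sites differ → p ≈ 0.194444, d = −0.75 ln(1 − 0.259259) = 0.225078 ≈ 0.2251.

d(seq1,seq2) = 0.2251, d(seq1,seq3) = 0.2635, d(seq2,seq3) = 0.2251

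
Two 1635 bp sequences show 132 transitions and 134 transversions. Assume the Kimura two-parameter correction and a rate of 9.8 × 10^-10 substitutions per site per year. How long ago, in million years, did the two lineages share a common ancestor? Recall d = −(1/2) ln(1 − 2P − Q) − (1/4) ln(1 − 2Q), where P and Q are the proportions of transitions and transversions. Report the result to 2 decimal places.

94.00

P = 132/1635 ≈ 0.080734 and Q = 134/1635 ≈ 0.081957.
Under the Kimura two-parameter model, d = −½ ln(1 − 2P − Q) − ¼ ln(1 − 2Q).
1 − 2P − Q = 0.756575, giving −½ ln(0.756575) = 0.139477.
1 − 2Q = 0.836086, giving −¼ ln(0.836086) = 0.044756.
d = 0.139477 + 0.044756 = 0.184233.
Under a molecular clock d = 2μt, so t = d/(2μ) = 0.184233 / (2 × 9.8 × 10^-10) = 94.00 million years.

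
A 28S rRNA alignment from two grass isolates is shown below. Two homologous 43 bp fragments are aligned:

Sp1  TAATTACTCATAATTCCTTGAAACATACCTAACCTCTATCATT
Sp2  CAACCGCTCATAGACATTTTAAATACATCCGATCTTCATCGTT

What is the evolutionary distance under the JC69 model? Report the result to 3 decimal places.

0.667

The sequences differ at 19 of 43 sites, so p = 19/43 ≈ 0.44186.
d = −(3/4) ln(1 − 4p/3) = −0.75 ln(1 − 0.589147) = −0.75 ln(0.410853)
  = −0.75 × (-0.889520) = 0.667140 substitutions/site.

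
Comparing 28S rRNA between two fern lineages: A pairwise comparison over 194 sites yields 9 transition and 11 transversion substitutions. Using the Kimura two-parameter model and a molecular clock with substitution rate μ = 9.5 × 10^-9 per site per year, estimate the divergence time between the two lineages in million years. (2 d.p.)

5.84

P = 9/194 ≈ 0.046392 and Q = 11/194 ≈ 0.056701.
Under the Kimura two-parameter model, d = −½ ln(1 − 2P − Q) − ¼ ln(1 − 2Q).
1 − 2P − Q = 0.850515, giving −½ ln(0.850515) = 0.080957.
1 − 2Q = 0.886598, giving −¼ ln(0.886598) = 0.030091.
d = 0.080957 + 0.030091 = 0.111048.
Under a molecular clock d = 2μt, so t = d/(2μ) = 0.111048 / (2 × 9.5 × 10^-9) = 5.84 million years.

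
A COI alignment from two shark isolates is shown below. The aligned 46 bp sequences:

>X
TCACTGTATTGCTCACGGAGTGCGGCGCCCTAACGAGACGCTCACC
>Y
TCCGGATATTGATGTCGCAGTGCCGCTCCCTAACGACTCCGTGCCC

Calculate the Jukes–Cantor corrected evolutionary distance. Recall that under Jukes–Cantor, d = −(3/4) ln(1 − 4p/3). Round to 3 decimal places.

0.467

The sequences differ at 16 of 46 sites, so p = 16/46 ≈ 0.347826.
d = −(3/4) ln(1 − 4p/3) = −0.75 ln(1 − 0.463768) = −0.75 ln(0.536232)
  = −0.75 × (-0.623188) = 0.467391 substitutions/site.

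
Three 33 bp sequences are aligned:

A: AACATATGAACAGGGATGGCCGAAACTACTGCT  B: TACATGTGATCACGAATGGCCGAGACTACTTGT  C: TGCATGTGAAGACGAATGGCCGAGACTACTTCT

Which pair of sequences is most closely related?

B and C

A–B: 8/33 differ, p = 0.242, d = 0.293.
A–C: 8/33 differ, p = 0.242, d = 0.293.
B–C: 4/33 differ, p = 0.121, d = 0.132.
The smallest distance is between B and C.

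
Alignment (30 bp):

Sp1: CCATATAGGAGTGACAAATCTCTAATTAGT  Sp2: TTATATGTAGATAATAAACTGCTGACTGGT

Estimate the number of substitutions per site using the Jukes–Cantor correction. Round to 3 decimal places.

The sequences differ at 15 of 30 sites, so p = 15/30 = 0.5.
d = −(3/4) ln(1 − 4p/3) = −0.75 ln(1 − 0.666667) = −0.75 ln(0.333333)
  = −0.75 × (-1.098613) = 0.823960 substitutions/site.

0.824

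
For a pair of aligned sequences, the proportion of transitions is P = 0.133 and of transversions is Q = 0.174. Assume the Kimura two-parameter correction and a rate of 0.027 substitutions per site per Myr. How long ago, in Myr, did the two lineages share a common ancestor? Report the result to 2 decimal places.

Under the Kimura two-parameter model, d = −½ ln(1 − 2P − Q) − ¼ ln(1 − 2Q).
1 − 2P − Q = 0.56, giving −½ ln(0.56) = 0.289909.
1 − 2Q = 0.652, giving −¼ ln(0.652) = 0.106928.
d = 0.289909 + 0.106928 = 0.396837.
Under a molecular clock d = 2μt, so t = d/(2μ) = 0.396837 / (2 × 0.027) = 7.35 Myr.

7.35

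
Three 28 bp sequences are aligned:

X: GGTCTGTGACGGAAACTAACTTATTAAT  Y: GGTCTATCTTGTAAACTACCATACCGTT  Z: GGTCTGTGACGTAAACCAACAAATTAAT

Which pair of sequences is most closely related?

X and Z

X–Y: 11/28 differ, p = 0.393, d = 0.556.
X–Z: 4/28 differ, p = 0.143, d = 0.158.
Y–Z: 11/28 differ, p = 0.393, d = 0.556.
The smallest distance is between X and Z.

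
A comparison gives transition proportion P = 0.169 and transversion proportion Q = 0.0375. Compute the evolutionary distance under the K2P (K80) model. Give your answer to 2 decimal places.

Under the Kimura two-parameter model, d = −½ ln(1 − 2P − Q) − ¼ ln(1 − 2Q).
1 − 2P − Q = 0.6245, giving −½ ln(0.6245) = 0.235402.
1 − 2Q = 0.925, giving −¼ ln(0.925) = 0.019490.
d = 0.235402 + 0.019490 = 0.254892.

0.25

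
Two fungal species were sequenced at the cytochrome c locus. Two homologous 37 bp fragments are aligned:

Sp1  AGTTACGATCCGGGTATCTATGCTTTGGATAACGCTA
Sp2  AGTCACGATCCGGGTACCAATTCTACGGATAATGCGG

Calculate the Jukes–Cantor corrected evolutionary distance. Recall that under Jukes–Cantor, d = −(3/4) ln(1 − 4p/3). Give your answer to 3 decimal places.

The sequences differ at 9 of 37 sites (4, 17, 19, 22, 25, 26, 33, 36, 37), so p = 9/37 ≈ 0.243243.
d = −(3/4) ln(1 − 4p/3) = −0.75 ln(1 − 0.324324) = −0.75 ln(0.675676)
  = −0.75 × (-0.392042) = 0.294032 substitutions/site.

0.294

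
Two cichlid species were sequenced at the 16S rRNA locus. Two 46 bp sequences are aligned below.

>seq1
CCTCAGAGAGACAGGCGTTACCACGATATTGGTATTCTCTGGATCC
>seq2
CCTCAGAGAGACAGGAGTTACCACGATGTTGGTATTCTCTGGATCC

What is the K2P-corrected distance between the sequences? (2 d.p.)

Of 46 sites, 1 differences are transitions and 1 are transversions, so P = 1/46 ≈ 0.021739 and Q = 1/46 ≈ 0.021739.
Under the Kimura two-parameter model, d = −½ ln(1 − 2P − Q) − ¼ ln(1 − 2Q).
1 − 2P − Q = 0.934783, giving −½ ln(0.934783) = 0.033720.
1 − 2Q = 0.956522, giving −¼ ln(0.956522) = 0.011113.
d = 0.033720 + 0.011113 = 0.044833.

0.04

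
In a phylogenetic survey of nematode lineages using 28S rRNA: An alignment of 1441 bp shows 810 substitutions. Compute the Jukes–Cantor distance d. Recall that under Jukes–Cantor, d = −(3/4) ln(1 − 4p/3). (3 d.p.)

p = 810/1441 ≈ 0.56211.
d = −(3/4) ln(1 − 4p/3) = −0.75 ln(1 − 0.74948) = −0.75 ln(0.25052)
  = −0.75 × (-1.384217) = 1.038163 substitutions/site.

1.038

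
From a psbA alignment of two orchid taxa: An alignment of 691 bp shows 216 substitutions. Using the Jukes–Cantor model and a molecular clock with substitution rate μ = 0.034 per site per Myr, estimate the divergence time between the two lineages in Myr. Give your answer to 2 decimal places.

p = 216/691 ≈ 0.31259.
d = −(3/4) ln(1 − 4p/3) = −0.75 ln(1 − 0.416787) = −0.75 ln(0.583213)
  = −0.75 × (-0.539203) = 0.404402 substitutions/site.
Under a molecular clock d = 2μt, so t = d/(2μ) = 0.404402 / (2 × 0.034) = 5.95 Myr.

5.95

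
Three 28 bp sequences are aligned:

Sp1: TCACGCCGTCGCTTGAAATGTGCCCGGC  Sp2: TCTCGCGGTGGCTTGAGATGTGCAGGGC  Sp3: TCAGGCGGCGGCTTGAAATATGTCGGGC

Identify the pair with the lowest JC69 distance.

Sp1–Sp2: 6/28 differ, p = 0.214, d = 0.252.
Sp1–Sp3: 7/28 differ, p = 0.250, d = 0.304.
Sp2–Sp3: 7/28 differ, p = 0.250, d = 0.304.
The smallest distance is between Sp1 and Sp2.

Sp1 and Sp2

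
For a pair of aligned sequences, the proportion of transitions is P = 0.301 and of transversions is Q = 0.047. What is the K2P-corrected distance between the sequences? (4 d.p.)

Under the Kimura two-parameter model, d = −½ ln(1 − 2P − Q) − ¼ ln(1 − 2Q).
1 − 2P − Q = 0.351, giving −½ ln(0.351) = 0.523485.
1 − 2Q = 0.906, giving −¼ ln(0.906) = 0.024679.
d = 0.523485 + 0.024679 = 0.548164.

0.5482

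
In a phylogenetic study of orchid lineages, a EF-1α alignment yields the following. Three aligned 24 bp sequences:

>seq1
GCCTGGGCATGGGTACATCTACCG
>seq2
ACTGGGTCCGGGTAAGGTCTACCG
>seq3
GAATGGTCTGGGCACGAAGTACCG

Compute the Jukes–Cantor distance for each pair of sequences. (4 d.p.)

seq1–seq2: 10/24 sites differ → p ≈ 0.416667, d = −0.75 ln(1 − 0.555556) = 0.608198 ≈ 0.6082.
seq1–seq3: 11/24 sites differ → p ≈ 0.458333, d = −0.75 ln(1 − 0.611111) = 0.708346 ≈ 0.7083.
seq2–seq3: 10/24 sites differ → p ≈ 0.416667, d = −0.75 ln(1 − 0.555556) = 0.608198 ≈ 0.6082.

d(seq1,seq2) = 0.6082, d(seq1,seq3) = 0.7083, d(seq2,seq3) = 0.6082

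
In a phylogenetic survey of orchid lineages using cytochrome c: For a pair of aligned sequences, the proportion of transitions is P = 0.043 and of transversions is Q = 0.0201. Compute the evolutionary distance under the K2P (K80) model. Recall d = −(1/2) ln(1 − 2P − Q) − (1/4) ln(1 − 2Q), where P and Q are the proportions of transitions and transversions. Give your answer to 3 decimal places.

0.066

Under the Kimura two-parameter model, d = −½ ln(1 − 2P − Q) − ¼ ln(1 − 2Q).
1 − 2P − Q = 0.8939, giving −½ ln(0.8939) = 0.056081.
1 − 2Q = 0.9598, giving −¼ ln(0.9598) = 0.010258.
d = 0.056081 + 0.010258 = 0.066339.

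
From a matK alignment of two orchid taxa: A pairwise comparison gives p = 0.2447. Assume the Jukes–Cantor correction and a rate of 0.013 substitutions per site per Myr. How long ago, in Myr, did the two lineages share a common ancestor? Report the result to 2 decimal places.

d = −(3/4) ln(1 − 4p/3) = −0.75 ln(1 − 0.326267) = −0.75 ln(0.673733)
  = −0.75 × (-0.394921) = 0.296191 substitutions/site.
Under a molecular clock d = 2μt, so t = d/(2μ) = 0.296191 / (2 × 0.013) = 11.39 Myr.

11.39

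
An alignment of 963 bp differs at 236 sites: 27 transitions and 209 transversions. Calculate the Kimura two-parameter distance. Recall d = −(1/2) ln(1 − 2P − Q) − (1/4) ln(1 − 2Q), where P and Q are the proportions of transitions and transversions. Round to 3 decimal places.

0.302

P = 27/963 ≈ 0.028037 and Q = 209/963 ≈ 0.21703.
Under the Kimura two-parameter model, d = −½ ln(1 − 2P − Q) − ¼ ln(1 − 2Q).
1 − 2P − Q = 0.726896, giving −½ ln(0.726896) = 0.159486.
1 − 2Q = 0.56594, giving −¼ ln(0.56594) = 0.142317.
d = 0.159486 + 0.142317 = 0.301803.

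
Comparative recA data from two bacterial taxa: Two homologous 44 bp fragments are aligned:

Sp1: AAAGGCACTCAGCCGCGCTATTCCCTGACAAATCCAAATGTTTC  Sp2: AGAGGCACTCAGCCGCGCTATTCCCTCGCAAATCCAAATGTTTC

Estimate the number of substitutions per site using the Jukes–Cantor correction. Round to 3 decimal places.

0.071

The sequences differ at 3 of 44 sites (2, 27, 28), so p = 3/44 ≈ 0.068182.
d = −(3/4) ln(1 − 4p/3) = −0.75 ln(1 − 0.090909) = −0.75 ln(0.909091)
  = −0.75 × (-0.095310) = 0.071483 substitutions/site.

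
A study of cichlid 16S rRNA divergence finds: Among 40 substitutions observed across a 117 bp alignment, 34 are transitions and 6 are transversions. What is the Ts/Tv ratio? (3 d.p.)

5.667

R = 34/6 = 5.666666… ≈ 5.667 (to 3 d.p.).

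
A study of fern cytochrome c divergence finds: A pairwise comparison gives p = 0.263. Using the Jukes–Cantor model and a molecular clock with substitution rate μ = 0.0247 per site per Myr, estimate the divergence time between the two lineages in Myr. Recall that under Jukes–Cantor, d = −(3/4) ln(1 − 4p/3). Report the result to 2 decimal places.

6.56

d = −(3/4) ln(1 − 4p/3) = −0.75 ln(1 − 0.350667) = −0.75 ln(0.649333)
  = −0.75 × (-0.431810) = 0.323858 substitutions/site.
Under a molecular clock d = 2μt, so t = d/(2μ) = 0.323858 / (2 × 0.0247) = 6.56 Myr.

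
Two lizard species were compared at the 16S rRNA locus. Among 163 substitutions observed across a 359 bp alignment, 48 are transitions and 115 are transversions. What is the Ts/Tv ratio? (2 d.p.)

R = 48/115 = 0.417391… ≈ 0.42 (to 2 d.p.).

0.42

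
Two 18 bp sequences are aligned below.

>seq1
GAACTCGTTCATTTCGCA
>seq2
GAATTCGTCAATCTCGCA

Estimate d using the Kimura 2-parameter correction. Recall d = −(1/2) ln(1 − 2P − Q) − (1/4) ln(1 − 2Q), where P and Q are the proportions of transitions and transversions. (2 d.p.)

0.28

Of 18 sites, 3 differences are transitions and 1 are transversions, so P = 3/18 ≈ 0.166667 and Q = 1/18 ≈ 0.055556.
Under the Kimura two-parameter model, d = −½ ln(1 − 2P − Q) − ¼ ln(1 − 2Q).
1 − 2P − Q = 0.61111, giving −½ ln(0.61111) = 0.246239.
1 − 2Q = 0.888888, giving −¼ ln(0.888888) = 0.029446.
d = 0.246239 + 0.029446 = 0.275685.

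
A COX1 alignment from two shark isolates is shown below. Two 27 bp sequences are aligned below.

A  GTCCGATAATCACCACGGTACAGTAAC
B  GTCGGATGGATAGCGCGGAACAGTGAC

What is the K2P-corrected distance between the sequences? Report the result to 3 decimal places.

0.453

Of 27 sites, 5 differences are transitions and 4 are transversions, so P = 5/27 ≈ 0.185185 and Q = 4/27 ≈ 0.148148.
Under the Kimura two-parameter model, d = −½ ln(1 − 2P − Q) − ¼ ln(1 − 2Q).
1 − 2P − Q = 0.481482, giving −½ ln(0.481482) = 0.365443.
1 − 2Q = 0.703704, giving −¼ ln(0.703704) = 0.087849.
d = 0.365443 + 0.087849 = 0.453292.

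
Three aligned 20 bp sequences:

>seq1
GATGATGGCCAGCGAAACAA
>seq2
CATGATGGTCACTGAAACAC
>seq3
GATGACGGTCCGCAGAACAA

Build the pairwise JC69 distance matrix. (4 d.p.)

d(seq1,seq2) = 0.3041, d(seq1,seq3) = 0.3041, d(seq2,seq3) = 0.5716

seq1–seq2: 5/20 sites differ → p = 0.25, d = −0.75 ln(1 − 0.333333) = 0.304098 ≈ 0.3041.
seq1–seq3: 5/20 sites differ → p = 0.25, d = −0.75 ln(1 − 0.333333) = 0.304098 ≈ 0.3041.
seq2–seq3: 8/20 sites differ → p = 0.4, d = −0.75 ln(1 − 0.533333) = 0.571605 ≈ 0.5716.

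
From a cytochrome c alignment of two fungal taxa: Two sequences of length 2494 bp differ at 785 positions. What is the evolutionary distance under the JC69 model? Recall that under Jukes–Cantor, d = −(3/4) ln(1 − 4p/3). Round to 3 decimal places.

0.408

p = 785/2494 ≈ 0.314755.
d = −(3/4) ln(1 − 4p/3) = −0.75 ln(1 − 0.419673) = −0.75 ln(0.580327)
  = −0.75 × (-0.544164) = 0.408123 substitutions/site.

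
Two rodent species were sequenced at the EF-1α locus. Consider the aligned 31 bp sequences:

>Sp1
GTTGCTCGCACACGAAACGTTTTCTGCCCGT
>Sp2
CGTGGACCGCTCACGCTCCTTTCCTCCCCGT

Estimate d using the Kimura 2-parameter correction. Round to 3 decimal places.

1.102

Of 31 sites, 3 differences are transitions and 14 are transversions, so P = 3/31 ≈ 0.096774 and Q = 14/31 ≈ 0.451613.
Under the Kimura two-parameter model, d = −½ ln(1 − 2P − Q) − ¼ ln(1 − 2Q).
1 − 2P − Q = 0.354839, giving −½ ln(0.354839) = 0.518046.
1 − 2Q = 0.096774, giving −¼ ln(0.096774) = 0.583844.
d = 0.518046 + 0.583844 = 1.101890.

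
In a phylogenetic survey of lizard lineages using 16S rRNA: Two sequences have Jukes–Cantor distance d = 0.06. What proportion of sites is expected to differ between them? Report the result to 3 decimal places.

p = (3/4)(1 − e^(−4d/3)) = 0.75 × (1 − e^(-0.08)) = 0.75 × (1 − 0.923116) = 0.057663.

0.058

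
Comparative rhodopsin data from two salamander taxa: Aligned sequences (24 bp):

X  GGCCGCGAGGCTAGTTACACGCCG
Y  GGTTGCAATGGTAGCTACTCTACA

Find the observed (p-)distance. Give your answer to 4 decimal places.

The sequences differ at 10 of 24 positions (sites 3, 4, 7, 9, 11, 15, 19, 21, 22, 24).
p = 10/24 = 0.416666… ≈ 0.4167 (to 4 d.p.).

0.4167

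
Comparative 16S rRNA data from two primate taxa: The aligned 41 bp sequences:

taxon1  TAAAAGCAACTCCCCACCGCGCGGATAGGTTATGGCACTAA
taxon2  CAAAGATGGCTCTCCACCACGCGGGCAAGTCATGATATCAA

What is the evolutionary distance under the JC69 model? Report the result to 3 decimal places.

0.551

The sequences differ at 16 of 41 sites, so p = 16/41 ≈ 0.390244.
d = −(3/4) ln(1 − 4p/3) = −0.75 ln(1 − 0.520325) = −0.75 ln(0.479675)
  = −0.75 × (-0.734646) = 0.550985 substitutions/site.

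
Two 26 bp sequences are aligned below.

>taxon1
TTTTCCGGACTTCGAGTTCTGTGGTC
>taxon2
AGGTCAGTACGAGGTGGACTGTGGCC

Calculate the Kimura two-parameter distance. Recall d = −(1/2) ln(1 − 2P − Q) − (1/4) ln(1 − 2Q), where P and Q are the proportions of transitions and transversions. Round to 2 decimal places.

0.81

Of 26 sites, 1 differences are transitions and 11 are transversions, so P = 1/26 ≈ 0.038462 and Q = 11/26 ≈ 0.423077.
Under the Kimura two-parameter model, d = −½ ln(1 − 2P − Q) − ¼ ln(1 − 2Q).
1 − 2P − Q = 0.499999, giving −½ ln(0.499999) = 0.346575.
1 − 2Q = 0.153846, giving −¼ ln(0.153846) = 0.467951.
d = 0.346575 + 0.467951 = 0.814526.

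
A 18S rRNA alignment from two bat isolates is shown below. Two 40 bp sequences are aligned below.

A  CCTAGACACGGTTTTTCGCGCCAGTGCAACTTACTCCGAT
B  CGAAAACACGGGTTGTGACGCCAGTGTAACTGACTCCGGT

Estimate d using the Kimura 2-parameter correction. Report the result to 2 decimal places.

Of 40 sites, 4 differences are transitions and 6 are transversions, so P = 4/40 = 0.1 and Q = 6/40 = 0.15.
Under the Kimura two-parameter model, d = −½ ln(1 − 2P − Q) − ¼ ln(1 − 2Q).
1 − 2P − Q = 0.65, giving −½ ln(0.65) = 0.215391.
1 − 2Q = 0.7, giving −¼ ln(0.7) = 0.089169.
d = 0.215391 + 0.089169 = 0.304560.

0.30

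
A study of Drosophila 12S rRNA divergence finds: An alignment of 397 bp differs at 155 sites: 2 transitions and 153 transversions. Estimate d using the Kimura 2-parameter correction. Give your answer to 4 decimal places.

0.6199

P = 2/397 ≈ 0.005038 and Q = 153/397 ≈ 0.38539.
Under the Kimura two-parameter model, d = −½ ln(1 − 2P − Q) − ¼ ln(1 − 2Q).
1 − 2P − Q = 0.604534, giving −½ ln(0.604534) = 0.251649.
1 − 2Q = 0.22922, giving −¼ ln(0.22922) = 0.368268.
d = 0.251649 + 0.368268 = 0.619917.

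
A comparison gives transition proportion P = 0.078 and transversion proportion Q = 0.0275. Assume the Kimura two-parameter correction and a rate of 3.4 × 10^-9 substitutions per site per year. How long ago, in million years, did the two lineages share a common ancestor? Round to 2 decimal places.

16.99

Under the Kimura two-parameter model, d = −½ ln(1 − 2P − Q) − ¼ ln(1 − 2Q).
1 − 2P − Q = 0.8165, giving −½ ln(0.8165) = 0.101364.
1 − 2Q = 0.945, giving −¼ ln(0.945) = 0.014143.
d = 0.101364 + 0.014143 = 0.115507.
Under a molecular clock d = 2μt, so t = d/(2μ) = 0.115507 / (2 × 3.4 × 10^-9) = 16.99 million years.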